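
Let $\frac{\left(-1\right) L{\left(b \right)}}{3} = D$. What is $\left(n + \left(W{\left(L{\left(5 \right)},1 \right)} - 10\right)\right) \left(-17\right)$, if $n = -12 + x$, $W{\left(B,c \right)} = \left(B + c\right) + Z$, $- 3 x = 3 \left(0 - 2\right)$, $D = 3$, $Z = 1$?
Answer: $459$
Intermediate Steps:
$L{\left(b \right)} = -9$ ($L{\left(b \right)} = \left(-3\right) 3 = -9$)
$x = 2$ ($x = - \frac{3 \left(0 - 2\right)}{3} = - \frac{3 \left(-2\right)}{3} = \left(- \frac{1}{3}\right) \left(-6\right) = 2$)
$W{\left(B,c \right)} = 1 + B + c$ ($W{\left(B,c \right)} = \left(B + c\right) + 1 = 1 + B + c$)
$n = -10$ ($n = -12 + 2 = -10$)
$\left(n + \left(W{\left(L{\left(5 \right)},1 \right)} - 10\right)\right) \left(-17\right) = \left(-10 + \left(\left(1 - 9 + 1\right) - 10\right)\right) \left(-17\right) = \left(-10 - 17\right) \left(-17\right) = \left(-27\right) \left(-17\right) = 459$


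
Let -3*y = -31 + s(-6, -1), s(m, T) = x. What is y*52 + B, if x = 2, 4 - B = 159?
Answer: 1043/3 ≈ 347.67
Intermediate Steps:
B = -155 (B = 4 - 1*159 = 4 - 159 = -155)
s(m, T) = 2
y = 29/3 (y = -(-31 + 2)/3 = -⅓*(-29) = 29/3 ≈ 9.6667)
y*52 + B = (29/3)*52 - 155 = 1508/3 - 155 = 1043/3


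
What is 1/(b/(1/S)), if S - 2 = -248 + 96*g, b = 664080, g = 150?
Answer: 1/9399388320 ≈ 1.0639e-10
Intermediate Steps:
S = 14154 (S = 2 + (-248 + 96*150) = 2 + (-248 + 14400) = 2 + 14152 = 14154)
1/(b/(1/S)) = 1/(664080/(1/14154)) = 1/(664080*14154) = 1/9399388320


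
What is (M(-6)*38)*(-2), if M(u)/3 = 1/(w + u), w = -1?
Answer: 228/7 ≈ 32.571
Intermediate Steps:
M(u) = 3/(-1 + u)
(M(-6)*38)*(-2) = ((3/(-1 - 6))*38)*(-2) = ((3/(-7))*38)*(-2) = ((3*(-⅐))*38)*(-2) = -3/7*38*(-2) = -114/7*(-2) = 228/7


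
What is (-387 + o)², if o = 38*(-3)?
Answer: 251001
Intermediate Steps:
o = -114
(-387 + o)² = (-387 - 114)² = (-501)² = 251001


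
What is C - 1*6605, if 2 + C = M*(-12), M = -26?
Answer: -6295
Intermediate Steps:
C = 310 (C = -2 - 26*(-12) = -2 + 312 = 310)
C - 1*6605 = 310 - 1*6605 = 310 - 6605 = -6295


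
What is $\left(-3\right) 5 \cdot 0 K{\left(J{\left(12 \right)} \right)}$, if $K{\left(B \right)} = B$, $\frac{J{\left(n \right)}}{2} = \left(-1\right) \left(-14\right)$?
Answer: $0$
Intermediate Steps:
$J{\left(n \right)} = 28$ ($J{\left(n \right)} = 2 \left(\left(-1\right) \left(-14\right)\right) = 2 \cdot 14 = 28$)
$\left(-3\right) 5 \cdot 0 K{\left(J{\left(12 \right)} \right)} = \left(-3\right) 5 \cdot 0 \cdot 28 = \left(-15\right) 0 \cdot 28 = 0 \cdot 28 = 0$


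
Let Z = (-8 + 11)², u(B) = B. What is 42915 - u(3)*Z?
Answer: 42888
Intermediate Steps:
Z = 9 (Z = 3² = 9)
42915 - u(3)*Z = 42915 - 3*9 = 42915 - 1*27 = 42915 - 27 = 42888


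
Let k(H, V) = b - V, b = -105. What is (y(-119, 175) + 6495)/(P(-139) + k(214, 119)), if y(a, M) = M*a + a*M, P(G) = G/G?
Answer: 35155/223 ≈ 157.65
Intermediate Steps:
P(G) = 1
y(a, M) = 2*M*a (y(a, M) = M*a + M*a = 2*M*a)
k(H, V) = -105 - V
(y(-119, 175) + 6495)/(P(-139) + k(214, 119)) = (2*175*(-119) + 6495)/(1 + (-105 - 1*119)) = (-41650 + 6495)/(1 + (-105 - 119)) = -35155/(1 - 224) = -35155/(-223) = -35155*(-1/223) = 35155/223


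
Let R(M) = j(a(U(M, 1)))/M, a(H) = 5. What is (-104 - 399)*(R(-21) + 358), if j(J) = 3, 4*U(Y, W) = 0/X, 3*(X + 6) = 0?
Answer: -1260015/7 ≈ -1.8000e+5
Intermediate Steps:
X = -6 (X = -6 + (⅓)*0 = -6 + 0 = -6)
U(Y, W) = 0 (U(Y, W) = (0/(-6))/4 = (0*(-⅙))/4 = (¼)*0 = 0)
R(M) = 3/M
(-104 - 399)*(R(-21) + 358) = (-104 - 399)*(3/(-21) + 358) = -503*(3*(-1/21) + 358) = -503*(-⅐ + 358) = -503*2505/7 = -1260015/7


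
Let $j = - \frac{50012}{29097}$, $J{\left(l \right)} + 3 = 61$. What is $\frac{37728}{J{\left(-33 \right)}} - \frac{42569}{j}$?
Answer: $\frac{36863701965}{1450348} \approx 25417.0$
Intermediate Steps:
$J{\left(l \right)} = 58$ ($J{\left(l \right)} = -3 + 61 = 58$)
$j = - \frac{50012}{29097}$ ($j = \left(-50012\right) \frac{1}{29097} = - \frac{50012}{29097} \approx -1.7188$)
$\frac{37728}{J{\left(-33 \right)}} - \frac{42569}{j} = \frac{37728}{58} - \frac{42569}{- \frac{50012}{29097}} = 37728 \cdot \frac{1}{58} - - \frac{1238630193}{50012} = \frac{18864}{29} + \frac{1238630193}{50012} = \frac{36863701965}{1450348}$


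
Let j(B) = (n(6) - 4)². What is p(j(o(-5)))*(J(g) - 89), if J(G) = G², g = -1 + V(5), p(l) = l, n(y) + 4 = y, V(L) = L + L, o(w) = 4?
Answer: -32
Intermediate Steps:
V(L) = 2*L
n(y) = -4 + y
j(B) = 4 (j(B) = ((-4 + 6) - 4)² = (2 - 4)² = (-2)² = 4)
g = 9 (g = -1 + 2*5 = -1 + 10 = 9)
p(j(o(-5)))*(J(g) - 89) = 4*(9² - 89) = 4*(81 - 89) = 4*(-8) = -32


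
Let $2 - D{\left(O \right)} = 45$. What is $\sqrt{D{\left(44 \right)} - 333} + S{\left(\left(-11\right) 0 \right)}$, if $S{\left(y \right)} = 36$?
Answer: $36 + 2 i \sqrt{94} \approx 36.0 + 19.391 i$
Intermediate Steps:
$D{\left(O \right)} = -43$ ($D{\left(O \right)} = 2 - 45 = -43$)
$\sqrt{D{\left(44 \right)} - 333} + S{\left(\left(-11\right) 0 \right)} = \sqrt{-43 - 333} + 36 = \sqrt{-376} + 36 = 2 i \sqrt{94} + 36 = 36 + 2 i \sqrt{94}$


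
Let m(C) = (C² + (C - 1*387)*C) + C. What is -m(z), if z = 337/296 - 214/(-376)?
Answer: 63223530063/96771872 ≈ 653.33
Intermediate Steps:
z = 23757/13912 (z = 337*(1/296) - 214*(-1/376) = 337/296 + 107/188 = 23757/13912 ≈ 1.7077)
m(C) = C + C² + C*(-387 + C) (m(C) = (C² + (C - 387)*C) + C = (C² + (-387 + C)*C) + C = (C² + C*(-387 + C)) + C = C + C² + C*(-387 + C))
-m(z) = -2*23757*(-193 + 23757/13912)/13912 = -2*23757*(-2661259)/(13912*13912) = -1*(-63223530063/96771872) = 63223530063/96771872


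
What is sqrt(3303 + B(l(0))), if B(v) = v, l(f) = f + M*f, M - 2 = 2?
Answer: 3*sqrt(367) ≈ 57.472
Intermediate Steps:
M = 4 (M = 2 + 2 = 4)
l(f) = 5*f (l(f) = f + 4*f = 5*f)
sqrt(3303 + B(l(0))) = sqrt(3303 + 5*0) = sqrt(3303 + 0) = sqrt(3303) = 3*sqrt(367)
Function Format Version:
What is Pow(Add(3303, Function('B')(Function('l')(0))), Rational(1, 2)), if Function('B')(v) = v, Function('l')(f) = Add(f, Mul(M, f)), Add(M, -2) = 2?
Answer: Mul(3, Pow(367, Rational(1, 2))) ≈ 57.472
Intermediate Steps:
M = 4 (M = Add(2, 2) = 4)
Function('l')(f) = Mul(5, f) (Function('l')(f) = Add(f, Mul(4, f)) = Mul(5, f))
Pow(Add(3303, Function('B')(Function('l')(0))), Rational(1, 2)) = Pow(Add(3303, Mul(5, 0)), Rational(1, 2)) = Pow(Add(3303, 0), Rational(1, 2)) = Pow(3303, Rational(1, 2)) = Mul(3, Pow(367, Rational(1, 2)))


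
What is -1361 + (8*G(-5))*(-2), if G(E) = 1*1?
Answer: -1377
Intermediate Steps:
G(E) = 1
-1361 + (8*G(-5))*(-2) = -1361 + (8*1)*(-2) = -1361 + 8*(-2) = -1361 - 16 = -1377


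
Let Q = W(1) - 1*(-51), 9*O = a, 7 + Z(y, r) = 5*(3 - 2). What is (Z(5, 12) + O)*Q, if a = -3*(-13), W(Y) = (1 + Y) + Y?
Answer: 126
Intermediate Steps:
Z(y, r) = -2 (Z(y, r) = -7 + 5*(3 - 2) = -7 + 5*1 = -7 + 5 = -2)
W(Y) = 1 + 2*Y
a = 39
O = 13/3 (O = (⅑)*39 = 13/3 ≈ 4.3333)
Q = 54 (Q = (1 + 2*1) - 1*(-51) = (1 + 2) + 51 = 3 + 51 = 54)
(Z(5, 12) + O)*Q = (-2 + 13/3)*54 = (7/3)*54 = 126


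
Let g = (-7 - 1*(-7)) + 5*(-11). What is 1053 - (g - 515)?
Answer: 1623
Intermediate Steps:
g = -55 (g = (-7 + 7) - 55 = 0 - 55 = -55)
1053 - (g - 515) = 1053 - (-55 - 515) = 1053 - 1*(-570) = 1053 + 570 = 1623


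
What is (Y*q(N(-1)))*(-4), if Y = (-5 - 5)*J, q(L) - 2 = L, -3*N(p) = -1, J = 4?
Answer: 1120/3 ≈ 373.33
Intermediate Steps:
N(p) = ⅓ (N(p) = -⅓*(-1) = ⅓)
q(L) = 2 + L
Y = -40 (Y = (-5 - 5)*4 = -10*4 = -40)
(Y*q(N(-1)))*(-4) = -40*(2 + ⅓)*(-4) = -40*7/3*(-4) = -280/3*(-4) = 1120/3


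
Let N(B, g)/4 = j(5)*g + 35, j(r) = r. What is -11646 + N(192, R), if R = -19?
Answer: -11886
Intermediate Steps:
N(B, g) = 140 + 20*g (N(B, g) = 4*(5*g + 35) = 4*(35 + 5*g) = 140 + 20*g)
-11646 + N(192, R) = -11646 + (140 + 20*(-19)) = -11646 + (140 - 380) = -11646 - 240 = -11886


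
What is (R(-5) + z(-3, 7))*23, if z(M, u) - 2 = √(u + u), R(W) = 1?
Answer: 69 + 23*√14 ≈ 155.06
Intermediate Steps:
z(M, u) = 2 + √2*√u (z(M, u) = 2 + √(u + u) = 2 + √(2*u) = 2 + √2*√u)
(R(-5) + z(-3, 7))*23 = (1 + (2 + √2*√7))*23 = (1 + (2 + √14))*23 = (3 + √14)*23 = 69 + 23*√14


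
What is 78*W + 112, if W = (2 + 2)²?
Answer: 1360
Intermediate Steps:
W = 16 (W = 4² = 16)
78*W + 112 = 78*16 + 112 = 1248 + 112 = 1360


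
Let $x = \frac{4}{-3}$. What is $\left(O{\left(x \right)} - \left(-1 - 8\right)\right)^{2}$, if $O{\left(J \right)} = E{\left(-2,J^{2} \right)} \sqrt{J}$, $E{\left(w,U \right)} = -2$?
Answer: $\frac{227}{3} - 24 i \sqrt{3} \approx 75.667 - 41.569 i$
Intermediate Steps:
$x = - \frac{4}{3}$ ($x = 4 \left(- \frac{1}{3}\right) = - \frac{4}{3} \approx -1.3333$)
$O{\left(J \right)} = - 2 \sqrt{J}$
$\left(O{\left(x \right)} - \left(-1 - 8\right)\right)^{2} = \left(- 2 \sqrt{- \frac{4}{3}} - \left(-1 - 8\right)\right)^{2} = \left(- 2 \frac{2 i \sqrt{3}}{3} + \left(1 - -8\right)\right)^{2} = \left(- \frac{4 i \sqrt{3}}{3} + \left(1 + 8\right)\right)^{2} = \left(- \frac{4 i \sqrt{3}}{3} + 9\right)^{2} = \left(9 - \frac{4 i \sqrt{3}}{3}\right)^{2}$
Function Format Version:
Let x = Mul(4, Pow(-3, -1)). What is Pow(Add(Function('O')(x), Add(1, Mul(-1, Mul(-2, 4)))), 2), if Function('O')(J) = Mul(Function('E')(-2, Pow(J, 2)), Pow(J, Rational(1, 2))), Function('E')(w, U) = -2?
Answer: Add(Rational(227, 3), Mul(-24, I, Pow(3, Rational(1, 2)))) ≈ Add(75.667, Mul(-41.569, I))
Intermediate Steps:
x = Rational(-4, 3) (x = Mul(4, Rational(-1, 3)) = Rational(-4, 3) ≈ -1.3333)
Function('O')(J) = Mul(-2, Pow(J, Rational(1, 2)))
Pow(Add(Function('O')(x), Add(1, Mul(-1, Mul(-2, 4)))), 2) = Pow(Add(Mul(-2, Pow(Rational(-4, 3), Rational(1, 2))), Add(1, Mul(-1, Mul(-2, 4)))), 2) = Pow(Add(Mul(-2, Mul(Rational(2, 3), I, Pow(3, Rational(1, 2)))), Add(1, Mul(-1, -8))), 2) = Pow(Add(Mul(Rational(-4, 3), I, Pow(3, Rational(1, 2))), Add(1, 8)), 2) = Pow(Add(Mul(Rational(-4, 3), I, Pow(3, Rational(1, 2))), 9), 2) = Pow(Add(9, Mul(Rational(-4, 3), I, Pow(3, Rational(1, 2)))), 2)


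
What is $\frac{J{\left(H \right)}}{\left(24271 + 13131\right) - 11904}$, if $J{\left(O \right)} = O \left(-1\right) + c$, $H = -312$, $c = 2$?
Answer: $\frac{157}{12749} \approx 0.012315$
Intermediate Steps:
$J{\left(O \right)} = 2 - O$ ($J{\left(O \right)} = O \left(-1\right) + 2 = - O + 2 = 2 - O$)
$\frac{J{\left(H \right)}}{\left(24271 + 13131\right) - 11904} = \frac{2 - -312}{\left(24271 + 13131\right) - 11904} = \frac{2 + 312}{37402 - 11904} = \frac{314}{25498} = 314 \cdot \frac{1}{25498} = \frac{157}{12749}$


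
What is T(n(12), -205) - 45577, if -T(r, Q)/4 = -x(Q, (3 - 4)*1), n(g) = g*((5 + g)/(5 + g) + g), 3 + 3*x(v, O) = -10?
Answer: -136783/3 ≈ -45594.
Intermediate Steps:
x(v, O) = -13/3 (x(v, O) = -1 + (⅓)*(-10) = -1 - 10/3 = -13/3)
n(g) = g*(1 + g)
T(r, Q) = -52/3 (T(r, Q) = -(-4)*(-13)/3 = -4*13/3 = -52/3)
T(n(12), -205) - 45577 = -52/3 - 45577 = -136783/3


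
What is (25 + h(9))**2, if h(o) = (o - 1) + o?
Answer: 1764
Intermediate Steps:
h(o) = -1 + 2*o (h(o) = (-1 + o) + o = -1 + 2*o)
(25 + h(9))**2 = (25 + (-1 + 2*9))**2 = (25 + (-1 + 18))**2 = (25 + 17)**2 = 42**2 = 1764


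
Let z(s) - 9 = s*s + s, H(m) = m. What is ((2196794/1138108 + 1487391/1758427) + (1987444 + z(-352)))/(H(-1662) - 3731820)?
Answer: -704119549358922641/1245290374183672652 ≈ -0.56543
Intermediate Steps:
z(s) = 9 + s + s² (z(s) = 9 + (s*s + s) = 9 + (s² + s) = 9 + (s + s²) = 9 + s + s²)
((2196794/1138108 + 1487391/1758427) + (1987444 + z(-352)))/(H(-1662) - 3731820) = ((2196794/1138108 + 1487391/1758427) + (1987444 + (9 - 352 + (-352)²)))/(-1662 - 3731820) = ((2196794*(1/1138108) + 1487391*(1/1758427)) + (1987444 + (9 - 352 + 123904)))/(-3733482) = ((1098397/569054 + 1487391/1758427) + (1987444 + 123561))*(-1/3733482) = (2777856739633/1000639918058 + 2111005)*(-1/3733482) = (2112358648076767923/1000639918058)*(-1/3733482) = -704119549358922641/1245290374183672652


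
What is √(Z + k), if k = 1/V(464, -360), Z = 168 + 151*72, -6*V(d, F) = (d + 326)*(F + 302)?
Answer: √5794543892730/22910 ≈ 105.07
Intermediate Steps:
V(d, F) = -(302 + F)*(326 + d)/6 (V(d, F) = -(d + 326)*(F + 302)/6 = -(326 + d)*(302 + F)/6 = -(302 + F)*(326 + d)/6)
Z = 11040 (Z = 168 + 10872 = 11040)
k = 3/22910 (k = 1/(-49226/3 - 163/3*(-360) - 151/3*464 - ⅙*(-360)*464) = 1/(-49226/3 + 19560 - 70064/3 + 27840) = 1/(22910/3) = 3/22910 ≈ 0.00013095)
√(Z + k) = √(11040 + 3/22910) = √(252926403/22910) = √5794543892730/22910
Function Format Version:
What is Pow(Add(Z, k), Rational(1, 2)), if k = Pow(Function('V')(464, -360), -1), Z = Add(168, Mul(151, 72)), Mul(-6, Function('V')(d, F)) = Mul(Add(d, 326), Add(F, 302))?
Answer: Mul(Rational(1, 22910), Pow(5794543892730, Rational(1, 2))) ≈ 105.07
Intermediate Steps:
Function('V')(d, F) = Mul(Rational(-1, 6), Add(302, F), Add(326, d)) (Function('V')(d, F) = Mul(Rational(-1, 6), Mul(Add(d, 326), Add(F, 302))) = Mul(Rational(-1, 6), Mul(Add(326, d), Add(302, F))) = Mul(Rational(-1, 6), Mul(Add(302, F), Add(326, d))) = Mul(Rational(-1, 6), Add(302, F), Add(326, d)))
Z = 11040 (Z = Add(168, 10872) = 11040)
k = Rational(3, 22910) (k = Pow(Add(Rational(-49226, 3), Mul(Rational(-163, 3), -360), Mul(Rational(-151, 3), 464), Mul(Rational(-1, 6), -360, 464)), -1) = Pow(Add(Rational(-49226, 3), 19560, Rational(-70064, 3), 27840), -1) = Pow(Rational(22910, 3), -1) = Rational(3, 22910) ≈ 0.00013095)
Pow(Add(Z, k), Rational(1, 2)) = Pow(Add(11040, Rational(3, 22910)), Rational(1, 2)) = Pow(Rational(252926403, 22910), Rational(1, 2)) = Mul(Rational(1, 22910), Pow(5794543892730, Rational(1, 2)))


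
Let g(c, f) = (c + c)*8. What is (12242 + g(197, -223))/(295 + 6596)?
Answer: 15394/6891 ≈ 2.2339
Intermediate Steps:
g(c, f) = 16*c (g(c, f) = (2*c)*8 = 16*c)
(12242 + g(197, -223))/(295 + 6596) = (12242 + 16*197)/(295 + 6596) = (12242 + 3152)/6891 = 15394*(1/6891) = 15394/6891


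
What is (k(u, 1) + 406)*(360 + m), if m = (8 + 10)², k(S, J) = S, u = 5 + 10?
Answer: 287964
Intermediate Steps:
u = 15
m = 324 (m = 18² = 324)
(k(u, 1) + 406)*(360 + m) = (15 + 406)*(360 + 324) = 421*684 = 287964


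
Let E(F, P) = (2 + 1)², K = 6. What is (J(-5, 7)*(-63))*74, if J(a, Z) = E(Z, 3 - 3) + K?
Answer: -69930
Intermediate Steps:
E(F, P) = 9 (E(F, P) = 3² = 9)
J(a, Z) = 15 (J(a, Z) = 9 + 6 = 15)
(J(-5, 7)*(-63))*74 = (15*(-63))*74 = -945*74 = -69930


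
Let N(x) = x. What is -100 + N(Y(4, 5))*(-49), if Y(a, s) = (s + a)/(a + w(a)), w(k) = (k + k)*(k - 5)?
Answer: 41/4 ≈ 10.250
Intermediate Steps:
w(k) = 2*k*(-5 + k) (w(k) = (2*k)*(-5 + k) = 2*k*(-5 + k))
Y(a, s) = (a + s)/(a + 2*a*(-5 + a)) (Y(a, s) = (s + a)/(a + 2*a*(-5 + a)) = (a + s)/(a + 2*a*(-5 + a)))
-100 + N(Y(4, 5))*(-49) = -100 + ((4 + 5)/(4*(-9 + 2*4)))*(-49) = -100 + ((¼)*9/(-9 + 8))*(-49) = -100 + ((¼)*9/(-1))*(-49) = -100 + ((¼)*(-1)*9)*(-49) = -100 - 9/4*(-49) = -100 + 441/4 = 41/4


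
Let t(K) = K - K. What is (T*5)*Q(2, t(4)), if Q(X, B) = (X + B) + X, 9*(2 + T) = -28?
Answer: -920/9 ≈ -102.22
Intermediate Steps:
t(K) = 0
T = -46/9 (T = -2 + (⅑)*(-28) = -2 - 28/9 = -46/9 ≈ -5.1111)
Q(X, B) = B + 2*X (Q(X, B) = (B + X) + X = B + 2*X)
(T*5)*Q(2, t(4)) = (-46/9*5)*(0 + 2*2) = -230*(0 + 4)/9 = -230/9*4 = -920/9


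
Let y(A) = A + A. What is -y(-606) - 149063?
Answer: -147851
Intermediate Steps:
y(A) = 2*A
-y(-606) - 149063 = -2*(-606) - 149063 = -1*(-1212) - 149063 = 1212 - 149063 = -147851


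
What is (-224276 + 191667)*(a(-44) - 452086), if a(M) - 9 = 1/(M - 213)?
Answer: 3788637208110/257 ≈ 1.4742e+10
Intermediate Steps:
a(M) = 9 + 1/(-213 + M) (a(M) = 9 + 1/(M - 213) = 9 + 1/(-213 + M))
(-224276 + 191667)*(a(-44) - 452086) = (-224276 + 191667)*((-1916 + 9*(-44))/(-213 - 44) - 452086) = -32609*((-1916 - 396)/(-257) - 452086) = -32609*(-1/257*(-2312) - 452086) = -32609*(2312/257 - 452086) = -32609*(-116183790/257) = 3788637208110/257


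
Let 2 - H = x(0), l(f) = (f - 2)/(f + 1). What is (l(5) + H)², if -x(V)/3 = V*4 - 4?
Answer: 361/4 ≈ 90.250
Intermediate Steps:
l(f) = (-2 + f)/(1 + f)
x(V) = 12 - 12*V (x(V) = -3*(V*4 - 4) = -3*(4*V - 4) = -3*(-4 + 4*V) = 12 - 12*V)
H = -10 (H = 2 - (12 - 12*0) = 2 - (12 + 0) = 2 - 1*12 = 2 - 12 = -10)
(l(5) + H)² = ((-2 + 5)/(1 + 5) - 10)² = (3/6 - 10)² = ((⅙)*3 - 10)² = (½ - 10)² = (-19/2)² = 361/4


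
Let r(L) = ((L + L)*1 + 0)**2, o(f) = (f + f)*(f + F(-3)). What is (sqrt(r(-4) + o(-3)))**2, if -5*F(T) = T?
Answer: 392/5 ≈ 78.400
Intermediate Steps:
F(T) = -T/5
o(f) = 2*f*(3/5 + f) (o(f) = (f + f)*(f - 1/5*(-3)) = (2*f)*(f + 3/5) = (2*f)*(3/5 + f) = 2*f*(3/5 + f))
r(L) = 4*L**2 (r(L) = ((2*L)*1 + 0)**2 = (2*L + 0)**2 = (2*L)**2 = 4*L**2)
(sqrt(r(-4) + o(-3)))**2 = (sqrt(4*(-4)**2 + (2/5)*(-3)*(3 + 5*(-3))))**2 = (sqrt(4*16 + (2/5)*(-3)*(3 - 15)))**2 = (sqrt(64 + (2/5)*(-3)*(-12)))**2 = (sqrt(64 + 72/5))**2 = (sqrt(392/5))**2 = (14*sqrt(10)/5)**2 = 392/5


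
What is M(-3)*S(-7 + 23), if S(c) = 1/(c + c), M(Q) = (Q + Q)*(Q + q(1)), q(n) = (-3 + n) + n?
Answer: 3/4 ≈ 0.75000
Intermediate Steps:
q(n) = -3 + 2*n
M(Q) = 2*Q*(-1 + Q) (M(Q) = (Q + Q)*(Q + (-3 + 2*1)) = (2*Q)*(Q + (-3 + 2)) = (2*Q)*(Q - 1) = (2*Q)*(-1 + Q) = 2*Q*(-1 + Q))
S(c) = 1/(2*c)
M(-3)*S(-7 + 23) = (2*(-3)*(-1 - 3))*(1/(2*(-7 + 23))) = (2*(-3)*(-4))*((1/2)/16) = 24*((1/2)*(1/16)) = 24*(1/32) = 3/4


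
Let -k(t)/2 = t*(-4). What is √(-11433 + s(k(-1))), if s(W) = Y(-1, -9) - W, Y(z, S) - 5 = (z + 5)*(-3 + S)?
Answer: 2*I*√2867 ≈ 107.09*I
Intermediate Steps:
k(t) = 8*t (k(t) = -2*t*(-4) = -(-8)*t = 8*t)
Y(z, S) = 5 + (-3 + S)*(5 + z) (Y(z, S) = 5 + (z + 5)*(-3 + S) = 5 + (5 + z)*(-3 + S) = 5 + (-3 + S)*(5 + z))
s(W) = -43 - W (s(W) = (-10 - 3*(-1) + 5*(-9) - 9*(-1)) - W = (-10 + 3 - 45 + 9) - W = -43 - W)
√(-11433 + s(k(-1))) = √(-11433 + (-43 - 8*(-1))) = √(-11433 + (-43 - 1*(-8))) = √(-11433 + (-43 + 8)) = √(-11433 - 35) = √(-11468) = 2*I*√2867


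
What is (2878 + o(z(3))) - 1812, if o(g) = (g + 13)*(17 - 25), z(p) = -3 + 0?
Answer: 986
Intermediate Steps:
z(p) = -3
o(g) = -104 - 8*g (o(g) = (13 + g)*(-8) = -104 - 8*g)
(2878 + o(z(3))) - 1812 = (2878 + (-104 - 8*(-3))) - 1812 = (2878 + (-104 + 24)) - 1812 = (2878 - 80) - 1812 = 2798 - 1812 = 986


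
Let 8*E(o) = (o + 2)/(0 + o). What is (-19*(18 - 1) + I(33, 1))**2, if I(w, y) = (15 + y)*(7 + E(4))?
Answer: 43264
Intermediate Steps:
E(o) = (2 + o)/(8*o) (E(o) = ((o + 2)/(0 + o))/8 = ((2 + o)/o)/8 = (2 + o)/(8*o))
I(w, y) = 1725/16 + 115*y/16 (I(w, y) = (15 + y)*(7 + (1/8)*(2 + 4)/4) = (15 + y)*(7 + (1/8)*(1/4)*6) = (15 + y)*(7 + 3/16) = (15 + y)*(115/16) = 1725/16 + 115*y/16)
(-19*(18 - 1) + I(33, 1))**2 = (-19*(18 - 1) + (1725/16 + (115/16)*1))**2 = (-19*17 + (1725/16 + 115/16))**2 = (-323 + 115)**2 = (-208)**2 = 43264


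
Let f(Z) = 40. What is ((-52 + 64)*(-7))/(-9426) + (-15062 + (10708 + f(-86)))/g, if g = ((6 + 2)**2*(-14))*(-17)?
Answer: -3282023/11964736 ≈ -0.27431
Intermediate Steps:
g = 15232 (g = (8**2*(-14))*(-17) = (64*(-14))*(-17) = -896*(-17) = 15232)
((-52 + 64)*(-7))/(-9426) + (-15062 + (10708 + f(-86)))/g = ((-52 + 64)*(-7))/(-9426) + (-15062 + (10708 + 40))/15232 = (12*(-7))*(-1/9426) + (-15062 + 10748)*(1/15232) = -84*(-1/9426) - 4314*1/15232 = 14/1571 - 2157/7616 = -3282023/11964736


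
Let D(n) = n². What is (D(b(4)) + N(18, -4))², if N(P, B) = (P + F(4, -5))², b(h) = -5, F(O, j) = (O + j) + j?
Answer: 28561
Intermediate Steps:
F(O, j) = O + 2*j
N(P, B) = (-6 + P)² (N(P, B) = (P + (4 + 2*(-5)))² = (P + (4 - 10))² = (P - 6)² = (-6 + P)²)
(D(b(4)) + N(18, -4))² = ((-5)² + (-6 + 18)²)² = (25 + 12²)² = (25 + 144)² = 169² = 28561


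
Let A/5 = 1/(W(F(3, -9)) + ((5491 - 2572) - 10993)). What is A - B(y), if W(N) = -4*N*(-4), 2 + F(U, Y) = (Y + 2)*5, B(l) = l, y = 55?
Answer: -476635/8666 ≈ -55.001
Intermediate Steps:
F(U, Y) = 8 + 5*Y (F(U, Y) = -2 + (Y + 2)*5 = -2 + (2 + Y)*5 = -2 + (10 + 5*Y) = 8 + 5*Y)
W(N) = 16*N
A = -5/8666 (A = 5/(16*(8 + 5*(-9)) + ((5491 - 2572) - 10993)) = 5/(16*(8 - 45) + (2919 - 10993)) = 5/(16*(-37) - 8074) = 5/(-592 - 8074) = 5/(-8666) = 5*(-1/8666) = -5/8666 ≈ -0.00057697)
A - B(y) = -5/8666 - 1*55 = -5/8666 - 55 = -476635/8666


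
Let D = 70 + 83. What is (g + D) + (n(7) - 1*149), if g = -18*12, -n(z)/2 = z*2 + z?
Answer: -254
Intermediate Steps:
n(z) = -6*z (n(z) = -2*(z*2 + z) = -2*(2*z + z) = -6*z)
g = -216
D = 153
(g + D) + (n(7) - 1*149) = (-216 + 153) + (-6*7 - 1*149) = -63 + (-42 - 149) = -63 - 191 = -254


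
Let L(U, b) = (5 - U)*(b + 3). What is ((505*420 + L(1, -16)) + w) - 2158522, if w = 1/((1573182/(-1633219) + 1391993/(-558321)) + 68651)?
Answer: -121843396058858380626941/62596981033278760 ≈ -1.9465e+6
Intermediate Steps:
w = 911860465299/62596981033278760 (w = 1/((1573182*(-1/1633219) + 1391993*(-1/558321)) + 68651) = 1/((-1573182/1633219 - 1391993/558321) + 68651) = 1/(-3151769962889/911860465299 + 68651) = 1/(62596981033278760/911860465299) = 911860465299/62596981033278760 ≈ 1.4567e-5)
L(U, b) = (3 + b)*(5 - U) (L(U, b) = (5 - U)*(3 + b) = (3 + b)*(5 - U))
((505*420 + L(1, -16)) + w) - 2158522 = ((505*420 + (15 - 3*1 + 5*(-16) - 1*1*(-16))) + 911860465299/62596981033278760) - 2158522 = ((212100 + (15 - 3 - 80 + 16)) + 911860465299/62596981033278760) - 2158522 = ((212100 - 52) + 911860465299/62596981033278760) - 2158522 = (212048 + 911860465299/62596981033278760) - 2158522 = 13273564635056554965779/62596981033278760 - 2158522 = -121843396058858380626941/62596981033278760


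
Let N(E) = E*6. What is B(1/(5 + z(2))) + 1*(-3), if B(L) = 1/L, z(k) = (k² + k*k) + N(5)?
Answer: 40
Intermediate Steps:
N(E) = 6*E
z(k) = 30 + 2*k² (z(k) = (k² + k*k) + 6*5 = (k² + k²) + 30 = 2*k² + 30 = 30 + 2*k²)
B(1/(5 + z(2))) + 1*(-3) = 1/(1/(5 + (30 + 2*2²))) + 1*(-3) = 1/(1/(5 + (30 + 2*4))) - 3 = 1/(1/(5 + (30 + 8))) - 3 = 1/(1/(5 + 38)) - 3 = 1/(1/43) - 3 = 43 - 3 = 40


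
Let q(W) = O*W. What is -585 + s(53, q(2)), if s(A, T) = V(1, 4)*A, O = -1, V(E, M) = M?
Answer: -373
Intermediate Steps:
q(W) = -W
s(A, T) = 4*A
-585 + s(53, q(2)) = -585 + 4*53 = -585 + 212 = -373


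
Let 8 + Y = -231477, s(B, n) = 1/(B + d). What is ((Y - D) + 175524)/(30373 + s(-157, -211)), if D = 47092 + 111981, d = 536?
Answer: -40748943/5755684 ≈ -7.0798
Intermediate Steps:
s(B, n) = 1/(536 + B) (s(B, n) = 1/(B + 536) = 1/(536 + B))
Y = -231485 (Y = -8 - 231477 = -231485)
D = 159073
((Y - D) + 175524)/(30373 + s(-157, -211)) = ((-231485 - 1*159073) + 175524)/(30373 + 1/(536 - 157)) = ((-231485 - 159073) + 175524)/(30373 + 1/379) = (-390558 + 175524)/(30373 + 1/379) = -215034/11511368/379 = -215034*379/11511368 = -40748943/5755684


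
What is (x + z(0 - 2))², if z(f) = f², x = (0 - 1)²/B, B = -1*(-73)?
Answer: 85849/5329 ≈ 16.110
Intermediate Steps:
B = 73
x = 1/73 (x = (0 - 1)²/73 = (-1)²*(1/73) = 1*(1/73) = 1/73 ≈ 0.013699)
(x + z(0 - 2))² = (1/73 + (0 - 2)²)² = (1/73 + (-2)²)² = (1/73 + 4)² = (293/73)² = 85849/5329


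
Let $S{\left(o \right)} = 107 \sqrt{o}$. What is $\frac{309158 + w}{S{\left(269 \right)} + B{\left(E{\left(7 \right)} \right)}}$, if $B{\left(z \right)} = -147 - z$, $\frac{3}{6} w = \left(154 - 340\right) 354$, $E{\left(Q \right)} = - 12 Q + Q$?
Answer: $\frac{12422900}{3074881} + \frac{18989290 \sqrt{269}}{3074881} \approx 105.33$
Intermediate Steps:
$E{\left(Q \right)} = - 11 Q$
$w = -131688$ ($w = 2 \left(154 - 340\right) 354 = 2 \left(\left(-186\right) 354\right) = 2 \left(-65844\right) = -131688$)
$\frac{309158 + w}{S{\left(269 \right)} + B{\left(E{\left(7 \right)} \right)}} = \frac{309158 - 131688}{107 \sqrt{269} - \left(147 - 77\right)} = \frac{177470}{107 \sqrt{269} - 70} = \frac{177470}{-70 + 107 \sqrt{269}}$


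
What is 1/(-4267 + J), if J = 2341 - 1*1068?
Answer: -1/2994 ≈ -0.00033400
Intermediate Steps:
J = 1273 (J = 2341 - 1068 = 1273)
1/(-4267 + J) = 1/(-4267 + 1273) = 1/(-2994) = -1/2994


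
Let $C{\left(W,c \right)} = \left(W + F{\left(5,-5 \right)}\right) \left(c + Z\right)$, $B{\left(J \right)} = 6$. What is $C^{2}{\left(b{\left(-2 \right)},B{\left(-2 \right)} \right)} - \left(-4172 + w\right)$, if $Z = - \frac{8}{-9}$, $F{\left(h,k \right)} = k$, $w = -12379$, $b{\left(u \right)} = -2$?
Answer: $\frac{1528987}{81} \approx 18876.0$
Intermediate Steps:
$Z = \frac{8}{9}$ ($Z = \left(-8\right) \left(- \frac{1}{9}\right) = \frac{8}{9} \approx 0.88889$)
$C{\left(W,c \right)} = \left(-5 + W\right) \left(\frac{8}{9} + c\right)$ ($C{\left(W,c \right)} = \left(W - 5\right) \left(c + \frac{8}{9}\right) = \left(-5 + W\right) \left(\frac{8}{9} + c\right)$)
$C^{2}{\left(b{\left(-2 \right)},B{\left(-2 \right)} \right)} - \left(-4172 + w\right) = \left(- \frac{40}{9} - 30 + \frac{8}{9} \left(-2\right) - 12\right)^{2} - \left(-4172 - 12379\right) = \left(- \frac{40}{9} - 30 - \frac{16}{9} - 12\right)^{2} - -16551 = \left(- \frac{434}{9}\right)^{2} + 16551 = \frac{188356}{81} + 16551 = \frac{1528987}{81}$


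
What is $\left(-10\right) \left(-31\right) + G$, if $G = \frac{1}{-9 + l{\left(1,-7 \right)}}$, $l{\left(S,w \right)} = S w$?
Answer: $\frac{4959}{16} \approx 309.94$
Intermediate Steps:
$G = - \frac{1}{16}$ ($G = \frac{1}{-9 + 1 \left(-7\right)} = \frac{1}{-9 - 7} = \frac{1}{-16} = - \frac{1}{16} \approx -0.0625$)
$\left(-10\right) \left(-31\right) + G = \left(-10\right) \left(-31\right) - \frac{1}{16} = 310 - \frac{1}{16} = \frac{4959}{16}$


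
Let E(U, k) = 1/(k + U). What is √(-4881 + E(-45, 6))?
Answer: 2*I*√1856010/39 ≈ 69.864*I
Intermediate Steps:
E(U, k) = 1/(U + k)
√(-4881 + E(-45, 6)) = √(-4881 + 1/(-45 + 6)) = √(-4881 + 1/(-39)) = √(-4881 - 1/39) = √(-190360/39) = 2*I*√1856010/39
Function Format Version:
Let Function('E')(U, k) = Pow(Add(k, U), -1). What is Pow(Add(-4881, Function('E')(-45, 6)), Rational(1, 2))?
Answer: Mul(Rational(2, 39), I, Pow(1856010, Rational(1, 2))) ≈ Mul(69.864, I)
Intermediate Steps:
Function('E')(U, k) = Pow(Add(U, k), -1)
Pow(Add(-4881, Function('E')(-45, 6)), Rational(1, 2)) = Pow(Add(-4881, Pow(Add(-45, 6), -1)), Rational(1, 2)) = Pow(Add(-4881, Pow(-39, -1)), Rational(1, 2)) = Pow(Add(-4881, Rational(-1, 39)), Rational(1, 2)) = Pow(Rational(-190360, 39), Rational(1, 2)) = Mul(Rational(2, 39), I, Pow(1856010, Rational(1, 2)))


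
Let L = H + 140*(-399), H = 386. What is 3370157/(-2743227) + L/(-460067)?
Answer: -19694651351/17775608679 ≈ -1.1080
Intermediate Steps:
L = -55474 (L = 386 + 140*(-399) = 386 - 55860 = -55474)
3370157/(-2743227) + L/(-460067) = 3370157/(-2743227) - 55474/(-460067) = 3370157*(-1/2743227) - 55474*(-1/460067) = -47467/38637 + 55474/460067 = -19694651351/17775608679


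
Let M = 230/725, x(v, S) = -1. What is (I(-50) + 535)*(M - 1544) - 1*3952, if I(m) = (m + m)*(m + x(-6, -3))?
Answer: -252375526/29 ≈ -8.7026e+6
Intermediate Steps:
I(m) = 2*m*(-1 + m) (I(m) = (m + m)*(m - 1) = (2*m)*(-1 + m) = 2*m*(-1 + m))
M = 46/145 (M = 230*(1/725) = 46/145 ≈ 0.31724)
(I(-50) + 535)*(M - 1544) - 1*3952 = (2*(-50)*(-1 - 50) + 535)*(46/145 - 1544) - 1*3952 = (2*(-50)*(-51) + 535)*(-223834/145) - 3952 = (5100 + 535)*(-223834/145) - 3952 = 5635*(-223834/145) - 3952 = -252260918/29 - 3952 = -252375526/29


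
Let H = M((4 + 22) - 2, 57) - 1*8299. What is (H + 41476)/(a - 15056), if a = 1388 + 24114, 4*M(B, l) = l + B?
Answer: 44263/13928 ≈ 3.1780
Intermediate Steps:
M(B, l) = B/4 + l/4 (M(B, l) = (l + B)/4 = (B + l)/4 = B/4 + l/4)
H = -33115/4 (H = (((4 + 22) - 2)/4 + (¼)*57) - 1*8299 = ((26 - 2)/4 + 57/4) - 8299 = ((¼)*24 + 57/4) - 8299 = (6 + 57/4) - 8299 = 81/4 - 8299 = -33115/4 ≈ -8278.8)
a = 25502
(H + 41476)/(a - 15056) = (-33115/4 + 41476)/(25502 - 15056) = (132789/4)/10446 = (132789/4)*(1/10446) = 44263/13928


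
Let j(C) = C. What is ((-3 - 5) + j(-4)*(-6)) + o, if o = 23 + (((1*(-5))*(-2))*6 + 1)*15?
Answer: 954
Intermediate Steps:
o = 938 (o = 23 + (-5*(-2)*6 + 1)*15 = 23 + (10*6 + 1)*15 = 23 + (60 + 1)*15 = 23 + 61*15 = 23 + 915 = 938)
((-3 - 5) + j(-4)*(-6)) + o = ((-3 - 5) - 4*(-6)) + 938 = (-8 + 24) + 938 = 16 + 938 = 954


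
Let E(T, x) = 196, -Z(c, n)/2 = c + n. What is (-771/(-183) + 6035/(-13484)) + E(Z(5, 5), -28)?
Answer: 164311957/822524 ≈ 199.77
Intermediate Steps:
Z(c, n) = -2*c - 2*n (Z(c, n) = -2*(c + n) = -2*c - 2*n)
(-771/(-183) + 6035/(-13484)) + E(Z(5, 5), -28) = (-771/(-183) + 6035/(-13484)) + 196 = (-771*(-1/183) + 6035*(-1/13484)) + 196 = (257/61 - 6035/13484) + 196 = 3097253/822524 + 196 = 164311957/822524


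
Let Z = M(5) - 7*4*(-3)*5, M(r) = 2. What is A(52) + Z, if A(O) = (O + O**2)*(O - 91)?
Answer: -107062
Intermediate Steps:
A(O) = (-91 + O)*(O + O**2) (A(O) = (O + O**2)*(-91 + O) = (-91 + O)*(O + O**2))
Z = 422 (Z = 2 - 7*4*(-3)*5 = 2 - (-84)*5 = 2 - 7*(-60) = 2 + 420 = 422)
A(52) + Z = 52*(-91 + 52**2 - 90*52) + 422 = 52*(-91 + 2704 - 4680) + 422 = 52*(-2067) + 422 = -107484 + 422 = -107062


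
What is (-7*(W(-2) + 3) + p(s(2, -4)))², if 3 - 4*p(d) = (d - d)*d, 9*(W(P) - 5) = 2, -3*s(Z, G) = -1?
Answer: 4182025/1296 ≈ 3226.9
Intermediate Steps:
s(Z, G) = ⅓ (s(Z, G) = -⅓*(-1) = ⅓)
W(P) = 47/9 (W(P) = 5 + (⅑)*2 = 5 + 2/9 = 47/9)
p(d) = ¾ (p(d) = ¾ - (d - d)*d/4 = ¾ - 0*d = ¾ - ¼*0 = ¾ + 0 = ¾)
(-7*(W(-2) + 3) + p(s(2, -4)))² = (-7*(47/9 + 3) + ¾)² = (-7*74/9 + ¾)² = (-518/9 + ¾)² = (-2045/36)² = 4182025/1296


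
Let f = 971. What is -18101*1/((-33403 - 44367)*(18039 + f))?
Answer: 18101/1478407700 ≈ 1.2244e-5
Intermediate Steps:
-18101*1/((-33403 - 44367)*(18039 + f)) = -18101*1/((-33403 - 44367)*(18039 + 971)) = -18101/(19010*(-77770)) = -18101/(-1478407700) = -18101*(-1/1478407700) = 18101/1478407700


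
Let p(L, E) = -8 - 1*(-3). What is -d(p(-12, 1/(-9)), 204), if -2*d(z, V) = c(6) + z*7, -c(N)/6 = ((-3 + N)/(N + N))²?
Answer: -283/16 ≈ -17.688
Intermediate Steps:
c(N) = -3*(-3 + N)²/(2*N²) (c(N) = -6*(-3 + N)²/(N + N)² = -6*(-3 + N)²/(4*N²) = -3*(-3 + N)²/(2*N²))
p(L, E) = -5 (p(L, E) = -8 + 3 = -5)
d(z, V) = 3/16 - 7*z/2 (d(z, V) = -(-3/2*(-3 + 6)²/6² + z*7)/2 = -(-3/2*1/36*3² + 7*z)/2 = -(-3/2*1/36*9 + 7*z)/2 = -(-3/8 + 7*z)/2 = 3/16 - 7*z/2)
-d(p(-12, 1/(-9)), 204) = -(3/16 - 7/2*(-5)) = -(3/16 + 35/2) = -1*283/16 = -283/16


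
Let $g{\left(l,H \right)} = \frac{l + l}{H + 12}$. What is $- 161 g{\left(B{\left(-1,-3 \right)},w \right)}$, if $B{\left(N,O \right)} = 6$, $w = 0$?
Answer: $-161$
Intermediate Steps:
$g{\left(l,H \right)} = \frac{2 l}{12 + H}$
$- 161 g{\left(B{\left(-1,-3 \right)},w \right)} = - 161 \cdot 2 \cdot 6 \frac{1}{12 + 0} = - 161 \cdot 2 \cdot 6 \cdot \frac{1}{12} = \left(-161\right) 1 = -161$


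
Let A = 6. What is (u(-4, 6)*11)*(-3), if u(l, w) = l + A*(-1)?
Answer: 330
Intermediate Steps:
u(l, w) = -6 + l (u(l, w) = l + 6*(-1) = l - 6 = -6 + l)
(u(-4, 6)*11)*(-3) = ((-6 - 4)*11)*(-3) = -10*11*(-3) = -110*(-3) = 330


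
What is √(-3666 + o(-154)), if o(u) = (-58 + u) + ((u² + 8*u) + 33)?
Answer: 3*√2071 ≈ 136.52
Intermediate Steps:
o(u) = -25 + u² + 9*u (o(u) = (-58 + u) + (33 + u² + 8*u) = -25 + u² + 9*u)
√(-3666 + o(-154)) = √(-3666 + (-25 + (-154)² + 9*(-154))) = √(-3666 + (-25 + 23716 - 1386)) = √(-3666 + 22305) = √18639 = 3*√2071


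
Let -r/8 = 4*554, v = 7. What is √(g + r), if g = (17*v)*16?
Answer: 4*I*√989 ≈ 125.79*I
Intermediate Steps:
r = -17728 (r = -32*554 = -8*2216 = -17728)
g = 1904 (g = (17*7)*16 = 119*16 = 1904)
√(g + r) = √(1904 - 17728) = √(-15824) = 4*I*√989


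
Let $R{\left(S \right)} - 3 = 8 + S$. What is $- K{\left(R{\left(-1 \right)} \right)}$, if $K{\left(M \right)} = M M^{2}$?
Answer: $-1000$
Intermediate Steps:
$R{\left(S \right)} = 11 + S$ ($R{\left(S \right)} = 3 + \left(8 + S\right) = 11 + S$)
$K{\left(M \right)} = M^{3}$
$- K{\left(R{\left(-1 \right)} \right)} = - \left(11 - 1\right)^{3} = - 10^{3} = \left(-1\right) 1000 = -1000$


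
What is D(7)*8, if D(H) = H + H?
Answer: 112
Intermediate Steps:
D(H) = 2*H
D(7)*8 = (2*7)*8 = 14*8 = 112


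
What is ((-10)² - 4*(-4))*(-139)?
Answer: -16124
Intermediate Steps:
((-10)² - 4*(-4))*(-139) = (100 + 16)*(-139) = 116*(-139) = -16124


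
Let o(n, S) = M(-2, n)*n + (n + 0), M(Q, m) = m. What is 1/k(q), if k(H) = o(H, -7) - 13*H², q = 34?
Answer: -1/13838 ≈ -7.2265e-5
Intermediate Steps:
o(n, S) = n + n² (o(n, S) = n*n + (n + 0) = n² + n = n + n²)
k(H) = -13*H² + H*(1 + H) (k(H) = H*(1 + H) - 13*H² = -13*H² + H*(1 + H))
1/k(q) = 1/(34*(1 - 12*34)) = 1/(34*(1 - 408)) = 1/(34*(-407)) = 1/(-13838) = -1/13838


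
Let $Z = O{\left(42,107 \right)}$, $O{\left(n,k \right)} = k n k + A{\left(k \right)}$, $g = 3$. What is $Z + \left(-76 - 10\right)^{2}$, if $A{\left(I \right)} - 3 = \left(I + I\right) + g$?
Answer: $488474$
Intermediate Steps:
$A{\left(I \right)} = 6 + 2 I$ ($A{\left(I \right)} = 3 + \left(\left(I + I\right) + 3\right) = 3 + \left(2 I + 3\right) = 3 + \left(3 + 2 I\right) = 6 + 2 I$)
$O{\left(n,k \right)} = 6 + 2 k + n k^{2}$ ($O{\left(n,k \right)} = k n k + \left(6 + 2 k\right) = n k^{2} + \left(6 + 2 k\right) = 6 + 2 k + n k^{2}$)
$Z = 481078$ ($Z = 6 + 2 \cdot 107 + 42 \cdot 107^{2} = 6 + 214 + 42 \cdot 11449 = 6 + 214 + 480858 = 481078$)
$Z + \left(-76 - 10\right)^{2} = 481078 + \left(-76 - 10\right)^{2} = 481078 + \left(-86\right)^{2} = 481078 + 7396 = 488474$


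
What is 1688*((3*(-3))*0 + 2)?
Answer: 3376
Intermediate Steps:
1688*((3*(-3))*0 + 2) = 1688*(-9*0 + 2) = 1688*(0 + 2) = 1688*2 = 3376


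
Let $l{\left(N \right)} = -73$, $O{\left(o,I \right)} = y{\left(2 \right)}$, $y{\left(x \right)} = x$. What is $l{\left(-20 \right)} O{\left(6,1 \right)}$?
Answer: $-146$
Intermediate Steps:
$O{\left(o,I \right)} = 2$
$l{\left(-20 \right)} O{\left(6,1 \right)} = \left(-73\right) 2 = -146$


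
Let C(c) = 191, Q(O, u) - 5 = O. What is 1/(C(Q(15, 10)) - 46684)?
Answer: -1/46493 ≈ -2.1509e-5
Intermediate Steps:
Q(O, u) = 5 + O
1/(C(Q(15, 10)) - 46684) = 1/(191 - 46684) = 1/(-46493) = -1/46493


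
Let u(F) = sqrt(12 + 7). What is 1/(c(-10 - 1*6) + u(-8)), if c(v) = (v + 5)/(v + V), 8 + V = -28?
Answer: -572/51255 + 2704*sqrt(19)/51255 ≈ 0.21880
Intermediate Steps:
V = -36 (V = -8 - 28 = -36)
u(F) = sqrt(19)
c(v) = (5 + v)/(-36 + v) (c(v) = (v + 5)/(v - 36) = (5 + v)/(-36 + v))
1/(c(-10 - 1*6) + u(-8)) = 1/((5 + (-10 - 1*6))/(-36 + (-10 - 1*6)) + sqrt(19)) = 1/((5 + (-10 - 6))/(-36 + (-10 - 6)) + sqrt(19)) = 1/((5 - 16)/(-36 - 16) + sqrt(19)) = 1/(-11/(-52) + sqrt(19)) = 1/(-1/52*(-11) + sqrt(19)) = 1/(11/52 + sqrt(19))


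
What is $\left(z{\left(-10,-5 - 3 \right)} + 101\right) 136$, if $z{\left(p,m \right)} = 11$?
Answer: $15232$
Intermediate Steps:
$\left(z{\left(-10,-5 - 3 \right)} + 101\right) 136 = \left(11 + 101\right) 136 = 112 \cdot 136 = 15232$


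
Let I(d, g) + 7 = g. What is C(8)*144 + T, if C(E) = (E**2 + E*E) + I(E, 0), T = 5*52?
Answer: 17684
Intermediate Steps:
I(d, g) = -7 + g
T = 260
C(E) = -7 + 2*E**2 (C(E) = (E**2 + E*E) + (-7 + 0) = (E**2 + E**2) - 7 = 2*E**2 - 7 = -7 + 2*E**2)
C(8)*144 + T = (-7 + 2*8**2)*144 + 260 = (-7 + 2*64)*144 + 260 = (-7 + 128)*144 + 260 = 121*144 + 260 = 17424 + 260 = 17684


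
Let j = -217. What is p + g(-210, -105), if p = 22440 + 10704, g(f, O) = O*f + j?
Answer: 54977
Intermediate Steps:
g(f, O) = -217 + O*f (g(f, O) = O*f - 217 = -217 + O*f)
p = 33144
p + g(-210, -105) = 33144 + (-217 - 105*(-210)) = 33144 + (-217 + 22050) = 33144 + 21833 = 54977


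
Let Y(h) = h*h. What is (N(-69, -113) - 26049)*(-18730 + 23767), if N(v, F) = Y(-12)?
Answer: -130483485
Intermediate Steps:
Y(h) = h**2
N(v, F) = 144 (N(v, F) = (-12)**2 = 144)
(N(-69, -113) - 26049)*(-18730 + 23767) = (144 - 26049)*(-18730 + 23767) = -25905*5037 = -130483485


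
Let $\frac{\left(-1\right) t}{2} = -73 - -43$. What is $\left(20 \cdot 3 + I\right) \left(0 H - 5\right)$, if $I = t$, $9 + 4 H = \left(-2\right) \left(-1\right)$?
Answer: $-600$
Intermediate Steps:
$H = - \frac{7}{4}$ ($H = - \frac{9}{4} + \frac{\left(-2\right) \left(-1\right)}{4} = - \frac{9}{4} + \frac{1}{4} \cdot 2 = - \frac{9}{4} + \frac{1}{2} = - \frac{7}{4} \approx -1.75$)
$t = 60$ ($t = - 2 \left(-73 - -43\right) = - 2 \left(-73 + 43\right) = \left(-2\right) \left(-30\right) = 60$)
$I = 60$
$\left(20 \cdot 3 + I\right) \left(0 H - 5\right) = \left(20 \cdot 3 + 60\right) \left(0 \left(- \frac{7}{4}\right) - 5\right) = \left(60 + 60\right) \left(0 - 5\right) = 120 \left(-5\right) = -600$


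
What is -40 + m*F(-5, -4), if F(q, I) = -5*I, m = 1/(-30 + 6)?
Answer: -245/6 ≈ -40.833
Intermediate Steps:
m = -1/24 (m = 1/(-24) = -1/24 ≈ -0.041667)
-40 + m*F(-5, -4) = -40 - (-5)*(-4)/24 = -40 - 1/24*20 = -40 - 5/6 = -245/6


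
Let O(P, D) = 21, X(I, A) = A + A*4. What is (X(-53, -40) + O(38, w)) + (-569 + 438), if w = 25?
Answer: -310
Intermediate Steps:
X(I, A) = 5*A (X(I, A) = A + 4*A = 5*A)
(X(-53, -40) + O(38, w)) + (-569 + 438) = (5*(-40) + 21) + (-569 + 438) = (-200 + 21) - 131 = -179 - 131 = -310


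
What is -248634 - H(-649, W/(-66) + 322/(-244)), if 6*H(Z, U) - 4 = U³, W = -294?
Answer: -3605615797965647/14501362128 ≈ -2.4864e+5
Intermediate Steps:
H(Z, U) = ⅔ + U³/6
-248634 - H(-649, W/(-66) + 322/(-244)) = -248634 - (⅔ + (-294/(-66) + 322/(-244))³/6) = -248634 - (⅔ + (-294*(-1/66) + 322*(-1/244))³/6) = -248634 - (⅔ + (49/11 - 161/122)³/6) = -248634 - (⅔ + (4207/1342)³/6) = -248634 - (⅔ + (⅙)*(74459057743/2416893688)) = -248634 - (⅔ + 74459057743/14501362128) = -248634 - 1*84126632495/14501362128 = -248634 - 84126632495/14501362128 = -3605615797965647/14501362128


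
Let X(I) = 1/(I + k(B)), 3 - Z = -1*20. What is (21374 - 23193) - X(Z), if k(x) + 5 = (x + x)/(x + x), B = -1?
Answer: -34562/19 ≈ -1819.1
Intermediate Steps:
k(x) = -4 (k(x) = -5 + (x + x)/(x + x) = -5 + (2*x)/((2*x)) = -5 + (2*x)*(1/(2*x)) = -5 + 1 = -4)
Z = 23 (Z = 3 - (-1)*20 = 3 - 1*(-20) = 3 + 20 = 23)
X(I) = 1/(-4 + I) (X(I) = 1/(I - 4) = 1/(-4 + I))
(21374 - 23193) - X(Z) = (21374 - 23193) - 1/(-4 + 23) = -1819 - 1/19 = -34562/19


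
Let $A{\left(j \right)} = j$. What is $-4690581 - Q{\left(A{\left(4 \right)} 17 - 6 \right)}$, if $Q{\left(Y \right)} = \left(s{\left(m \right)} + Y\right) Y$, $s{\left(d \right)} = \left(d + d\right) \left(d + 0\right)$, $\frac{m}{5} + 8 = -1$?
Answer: $-4945525$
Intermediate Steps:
$m = -45$ ($m = -40 + 5 \left(-1\right) = -40 - 5 = -45$)
$s{\left(d \right)} = 2 d^{2}$ ($s{\left(d \right)} = 2 d d = 2 d^{2}$)
$Q{\left(Y \right)} = Y \left(4050 + Y\right)$ ($Q{\left(Y \right)} = \left(2 \left(-45\right)^{2} + Y\right) Y = \left(2 \cdot 2025 + Y\right) Y = \left(4050 + Y\right) Y = Y \left(4050 + Y\right)$)
$-4690581 - Q{\left(A{\left(4 \right)} 17 - 6 \right)} = -4690581 - \left(4 \cdot 17 - 6\right) \left(4050 + \left(4 \cdot 17 - 6\right)\right) = -4690581 - \left(68 - 6\right) \left(4050 + \left(68 - 6\right)\right) = -4690581 - 62 \left(4050 + 62\right) = -4690581 - 62 \cdot 4112 = -4690581 - 254944 = -4945525$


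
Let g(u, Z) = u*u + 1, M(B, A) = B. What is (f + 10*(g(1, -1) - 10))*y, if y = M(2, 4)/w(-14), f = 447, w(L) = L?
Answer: -367/7 ≈ -52.429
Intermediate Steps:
g(u, Z) = 1 + u² (g(u, Z) = u² + 1 = 1 + u²)
y = -⅐ (y = 2/(-14) = 2*(-1/14) = -⅐ ≈ -0.14286)
(f + 10*(g(1, -1) - 10))*y = (447 + 10*((1 + 1²) - 10))*(-⅐) = (447 + 10*((1 + 1) - 10))*(-⅐) = (447 + 10*(2 - 10))*(-⅐) = (447 + 10*(-8))*(-⅐) = (447 - 80)*(-⅐) = 367*(-⅐) = -367/7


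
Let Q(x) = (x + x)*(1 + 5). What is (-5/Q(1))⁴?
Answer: 625/20736 ≈ 0.030141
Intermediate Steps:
Q(x) = 12*x (Q(x) = (2*x)*6 = 12*x)
(-5/Q(1))⁴ = (-5/(12*1))⁴ = (-5/12)⁴ = 625/20736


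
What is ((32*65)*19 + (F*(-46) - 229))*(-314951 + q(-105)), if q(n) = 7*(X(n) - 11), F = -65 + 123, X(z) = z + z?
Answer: -11591106254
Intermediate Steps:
X(z) = 2*z
F = 58
q(n) = -77 + 14*n (q(n) = 7*(2*n - 11) = 7*(-11 + 2*n) = -77 + 14*n)
((32*65)*19 + (F*(-46) - 229))*(-314951 + q(-105)) = ((32*65)*19 + (58*(-46) - 229))*(-314951 + (-77 + 14*(-105))) = (2080*19 + (-2668 - 229))*(-314951 + (-77 - 1470)) = (39520 - 2897)*(-314951 - 1547) = 36623*(-316498) = -11591106254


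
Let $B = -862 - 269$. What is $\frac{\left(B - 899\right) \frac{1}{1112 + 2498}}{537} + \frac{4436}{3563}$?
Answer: $\frac{859226363}{690712491} \approx 1.244$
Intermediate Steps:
$B = -1131$ ($B = -862 - 269 = -1131$)
$\frac{\left(B - 899\right) \frac{1}{1112 + 2498}}{537} + \frac{4436}{3563} = \frac{\left(-1131 - 899\right) \frac{1}{1112 + 2498}}{537} + \frac{4436}{3563} = - \frac{2030}{3610} \cdot \frac{1}{537} + 4436 \cdot \frac{1}{3563} = \left(-2030\right) \frac{1}{3610} \cdot \frac{1}{537} + \frac{4436}{3563} = \left(- \frac{203}{361}\right) \frac{1}{537} + \frac{4436}{3563} = - \frac{203}{193857} + \frac{4436}{3563} = \frac{859226363}{690712491}$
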